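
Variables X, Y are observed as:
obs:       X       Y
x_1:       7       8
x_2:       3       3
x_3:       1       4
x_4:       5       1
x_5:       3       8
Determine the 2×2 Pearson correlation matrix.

Step 1 — column means:
  mean(X) = (7 + 3 + 1 + 5 + 3) / 5 = 19/5 = 3.8
  mean(Y) = (8 + 3 + 4 + 1 + 8) / 5 = 24/5 = 4.8

Step 2 — sample variances and covariances s[i,j] = (1/(n-1)) · Σ_k (x_{k,i} - mean_i) · (x_{k,j} - mean_j), with n-1 = 4:
  s[X,X] = ((3.2)·(3.2) + (-0.8)·(-0.8) + (-2.8)·(-2.8) + (1.2)·(1.2) + (-0.8)·(-0.8)) / 4 = 20.8/4 = 5.2
  s[X,Y] = ((3.2)·(3.2) + (-0.8)·(-1.8) + (-2.8)·(-0.8) + (1.2)·(-3.8) + (-0.8)·(3.2)) / 4 = 6.8/4 = 1.7
  s[Y,Y] = ((3.2)·(3.2) + (-1.8)·(-1.8) + (-0.8)·(-0.8) + (-3.8)·(-3.8) + (3.2)·(3.2)) / 4 = 38.8/4 = 9.7
  Sample standard deviations s_i = √(s[i,i]):
  s(X) = √(5.2) = 2.2804
  s(Y) = √(9.7) = 3.1145

Step 3 — r_{ij} = s_{ij} / (s_i · s_j):
  r[X,X] = 1 (diagonal).
  r[X,Y] = 1.7 / (2.2804 · 3.1145) = 1.7 / 7.1021 = 0.2394
  r[Y,Y] = 1 (diagonal).

R is symmetric with unit diagonal. Assembling:

R = [[1, 0.2394],
 [0.2394, 1]]


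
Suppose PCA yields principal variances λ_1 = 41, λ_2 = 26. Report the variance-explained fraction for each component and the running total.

Step 1 — total variance = trace(Sigma) = Σ λ_i = 41 + 26 = 67.

Step 2 — fraction explained by component i = λ_i / Σ λ:
  PC1: 41/67 = 0.6119
  PC2: 26/67 = 0.3881

Step 3 — cumulative fraction after k components = (λ_1 + ... + λ_k) / Σ λ:
  k = 1: 41/67 = 0.6119
  k = 2: (41 + 26)/67 = 67/67 = 1

Summary (fraction, with percent):

explained: PC1 0.6119 (61.19%), PC2 0.3881 (38.81%);  cumulative: 0.6119, 1


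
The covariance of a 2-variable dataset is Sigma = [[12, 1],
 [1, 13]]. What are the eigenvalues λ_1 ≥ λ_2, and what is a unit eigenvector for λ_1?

Step 1 — characteristic polynomial of 2×2 Sigma:
  det(Sigma - λI) = λ² - trace · λ + det = 0.
  trace = 12 + 13 = 25, det = 12·13 - (1)² = 155.
Step 2 — discriminant:
  Δ = trace² - 4·det = 625 - 620 = 5.
Step 3 — eigenvalues:
  λ = (trace ± √Δ)/2 = (25 ± 2.2361)/2,
  λ_1 = 13.618,  λ_2 = 11.382.

Step 4 — unit eigenvector for λ_1: solve (Sigma - λ_1 I)v = 0. First row:
  (12 - 13.618)·v_x + (1)·v_y = 0, i.e. (-1.618)·v_x + (1)·v_y = 0,
  so v ∝ (b, λ_1 - a) = (1, 1.618) = u.
  ||u|| = √((1)² + (1.618)²) = √(3.618) ≈ 1.9021,
  v_1 = u/||u|| ≈ (0.5257, 0.8507) (||v_1|| = 1).

λ_1 = 13.618,  λ_2 = 11.382;  v_1 ≈ (0.5257, 0.8507)


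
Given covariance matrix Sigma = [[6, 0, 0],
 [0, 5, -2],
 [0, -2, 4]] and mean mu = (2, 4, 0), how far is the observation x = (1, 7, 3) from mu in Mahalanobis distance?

Step 1 — centre the observation: (x - mu) = (-1, 3, 3).

Step 2 — invert Sigma (cofactor / det for 3×3, or solve directly):
  Sigma^{-1} = [[0.1667, 0, 0],
 [0, 0.25, 0.125],
 [0, 0.125, 0.3125]].

Step 3 — form the quadratic (x - mu)^T · Sigma^{-1} · (x - mu):
  Sigma^{-1} · (x - mu) = (-0.1667, 1.125, 1.3125).
  (x - mu)^T · [Sigma^{-1} · (x - mu)] = (-1)·(-0.1667) + (3)·(1.125) + (3)·(1.3125) = 7.4792.

Step 4 — take square root: d = √(7.4792) ≈ 2.7348.

d(x, mu) = √(7.4792) ≈ 2.7348


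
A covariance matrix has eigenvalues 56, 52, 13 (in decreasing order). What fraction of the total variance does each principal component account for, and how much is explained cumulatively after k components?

Step 1 — total variance = trace(Sigma) = Σ λ_i = 56 + 52 + 13 = 121.

Step 2 — fraction explained by component i = λ_i / Σ λ:
  PC1: 56/121 = 0.4628
  PC2: 52/121 = 0.4298
  PC3: 13/121 = 0.1074

Step 3 — cumulative fraction after k components = (λ_1 + ... + λ_k) / Σ λ:
  k = 1: 56/121 = 0.4628
  k = 2: (56 + 52)/121 = 108/121 = 0.8926
  k = 3: (56 + 52 + 13)/121 = 121/121 = 1

Summary (fraction, with percent):

explained: PC1 0.4628 (46.28%), PC2 0.4298 (42.98%), PC3 0.1074 (10.74%);  cumulative: 0.4628, 0.8926, 1


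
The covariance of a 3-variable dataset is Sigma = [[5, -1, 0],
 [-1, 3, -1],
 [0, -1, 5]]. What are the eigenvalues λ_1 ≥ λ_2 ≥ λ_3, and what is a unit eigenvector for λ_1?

Step 1 — characteristic polynomial p(λ) = det(λI - Sigma) = λ³ - tr·λ² + c_1·λ - det, where tr = trace, c_1 = sum of the principal 2×2 minors, det = det(Sigma):
  tr = 5 + 3 + 5 = 13,
  c_1 = (5·3 - (-1)²) + (5·5 - (0)²) + (3·5 - (-1)²) = 14 + 25 + 14 = 53,
  det = 5·(3·5 - (-1)²) - (-1)·((-1)·5 - (-1)·(0)) + (0)·((-1)·(-1) - 3·(0)) = 5·(14) - (-1)·(-5) + (0)·(1) = 65.
  So p(λ) = λ³ - 13λ² + 53λ - 65.
Step 2 — look for an integer root (rational root theorem: any rational root is an integer divisor of 65). Testing λ = 5:
  p(5) = 125 - 325 + 265 - 65 = 0  ✓
  Dividing out (λ - 5): p(λ) = (λ - 5)(λ² - 8λ + 13).
Step 3 — remaining eigenvalues from the quadratic λ² - 8λ + 13 = 0:
  Δ = 8² - 4·13 = 64 - 52 = 12,  λ = (8 ± √12)/2 = (8 ± 3.4641)/2 ≈ 5.7321 or 2.2679.
  Sorted: λ_1 = 5.7321,  λ_2 = 5,  λ_3 = 2.2679  (check: sum = 13 = tr ✓).

Step 4 — unit eigenvector for λ_1 ≈ 5.7321: v spans the null space of (Sigma - λ_1 I), whose rows are
  r_1 = (-0.7321, -1, 0),  r_2 = (-1, -2.7321, -1),  r_3 = (0, -1, -0.7321).
  v is orthogonal to every row, so take v ∝ r_1 × r_2 = ((-1)·(-1) - (0)·(-2.7321), (0)·(-1) - (-0.7321)·(-1), (-0.7321)·(-2.7321) - (-1)·(-1)) ≈ (1, -0.7321, 1).
  Let u = (1, -0.7321, 1).
  ||u|| = √((1)² + (-0.7321)² + (1)²) = √(2.5359) ≈ 1.5925,  v_1 = u/||u|| ≈ (0.628, -0.4597, 0.628) (||v_1|| = 1).

λ_1 = 5.7321,  λ_2 = 5,  λ_3 = 2.2679;  v_1 ≈ (0.628, -0.4597, 0.628)


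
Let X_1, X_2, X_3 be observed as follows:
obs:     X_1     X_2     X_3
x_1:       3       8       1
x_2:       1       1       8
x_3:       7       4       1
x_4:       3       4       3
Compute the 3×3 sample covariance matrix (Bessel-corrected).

Step 1 — column means:
  mean(X_1) = (3 + 1 + 7 + 3) / 4 = 14/4 = 3.5
  mean(X_2) = (8 + 1 + 4 + 4) / 4 = 17/4 = 4.25
  mean(X_3) = (1 + 8 + 1 + 3) / 4 = 13/4 = 3.25

Step 2 — sample covariance S[i,j] = (1/(n-1)) · Σ_k (x_{k,i} - mean_i) · (x_{k,j} - mean_j), with n-1 = 3.
  S[X_1,X_1] = ((-0.5)·(-0.5) + (-2.5)·(-2.5) + (3.5)·(3.5) + (-0.5)·(-0.5)) / 3 = 19/3 = 6.3333
  S[X_1,X_2] = ((-0.5)·(3.75) + (-2.5)·(-3.25) + (3.5)·(-0.25) + (-0.5)·(-0.25)) / 3 = 5.5/3 = 1.8333
  S[X_1,X_3] = ((-0.5)·(-2.25) + (-2.5)·(4.75) + (3.5)·(-2.25) + (-0.5)·(-0.25)) / 3 = -18.5/3 = -6.1667
  S[X_2,X_2] = ((3.75)·(3.75) + (-3.25)·(-3.25) + (-0.25)·(-0.25) + (-0.25)·(-0.25)) / 3 = 24.75/3 = 8.25
  S[X_2,X_3] = ((3.75)·(-2.25) + (-3.25)·(4.75) + (-0.25)·(-2.25) + (-0.25)·(-0.25)) / 3 = -23.25/3 = -7.75
  S[X_3,X_3] = ((-2.25)·(-2.25) + (4.75)·(4.75) + (-2.25)·(-2.25) + (-0.25)·(-0.25)) / 3 = 32.75/3 = 10.9167

S is symmetric (S[j,i] = S[i,j]). Assembling:

S = [[6.3333, 1.8333, -6.1667],
 [1.8333, 8.25, -7.75],
 [-6.1667, -7.75, 10.9167]]


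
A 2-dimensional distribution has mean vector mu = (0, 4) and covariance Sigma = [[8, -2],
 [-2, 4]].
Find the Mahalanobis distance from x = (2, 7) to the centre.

Step 1 — centre the observation: (x - mu) = (2, 3).

Step 2 — invert Sigma. det(Sigma) = 8·4 - (-2)² = 28.
  Sigma^{-1} = (1/det) · [[d, -b], [-b, a]] = [[0.1429, 0.0714],
 [0.0714, 0.2857]].

Step 3 — form the quadratic (x - mu)^T · Sigma^{-1} · (x - mu):
  Sigma^{-1} · (x - mu) = (0.5, 1).
  (x - mu)^T · [Sigma^{-1} · (x - mu)] = (2)·(0.5) + (3)·(1) = 4.

Step 4 — take square root: d = √(4) ≈ 2.

d(x, mu) = √(4) ≈ 2


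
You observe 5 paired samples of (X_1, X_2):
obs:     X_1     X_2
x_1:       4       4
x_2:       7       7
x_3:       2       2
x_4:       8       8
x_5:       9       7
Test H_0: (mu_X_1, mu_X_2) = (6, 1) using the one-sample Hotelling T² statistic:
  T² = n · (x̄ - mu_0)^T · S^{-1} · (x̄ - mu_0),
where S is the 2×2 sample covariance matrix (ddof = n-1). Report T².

Step 1 — sample mean vector:
  mean(X_1) = (4 + 7 + 2 + 8 + 9) / 5 = 30/5 = 6
  mean(X_2) = (4 + 7 + 2 + 8 + 7) / 5 = 28/5 = 5.6
  x̄ = (6, 5.6),  deviation x̄ - mu_0 = (6, 5.6) - (6, 1) = (0, 4.6).

Step 2 — sample covariance matrix, S[i,j] = (1/(n-1)) · Σ_k (x_{k,i} - mean_i) · (x_{k,j} - mean_j), divisor n-1 = 4:
  S[X_1,X_1] = ((-2)·(-2) + (1)·(1) + (-4)·(-4) + (2)·(2) + (3)·(3)) / 4 = 34/4 = 8.5
  S[X_1,X_2] = ((-2)·(-1.6) + (1)·(1.4) + (-4)·(-3.6) + (2)·(2.4) + (3)·(1.4)) / 4 = 28/4 = 7
  S[X_2,X_2] = ((-1.6)·(-1.6) + (1.4)·(1.4) + (-3.6)·(-3.6) + (2.4)·(2.4) + (1.4)·(1.4)) / 4 = 25.2/4 = 6.3
  S = [[8.5, 7],
 [7, 6.3]].

Step 3 — invert S. det(S) = 8.5·6.3 - (7)² = 4.55.
  S^{-1} = (1/det) · [[d, -b], [-b, a]] = [[1.3846, -1.5385],
 [-1.5385, 1.8681]].

Step 4 — quadratic form (x̄ - mu_0)^T · S^{-1} · (x̄ - mu_0):
  S^{-1} · (x̄ - mu_0) = (-7.0769, 8.5934),
  (x̄ - mu_0)^T · [...] = (0)·(-7.0769) + (4.6)·(8.5934) = 39.5297.

Step 5 — scale by n: T² = 5 · 39.5297 = 197.6484.

T² ≈ 197.6484


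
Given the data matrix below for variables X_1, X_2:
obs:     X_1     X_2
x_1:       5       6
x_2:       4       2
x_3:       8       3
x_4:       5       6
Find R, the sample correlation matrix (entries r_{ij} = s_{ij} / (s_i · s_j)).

Step 1 — column means:
  mean(X_1) = (5 + 4 + 8 + 5) / 4 = 22/4 = 5.5
  mean(X_2) = (6 + 2 + 3 + 6) / 4 = 17/4 = 4.25

Step 2 — sample variances and covariances s[i,j] = (1/(n-1)) · Σ_k (x_{k,i} - mean_i) · (x_{k,j} - mean_j), with n-1 = 3:
  s[X_1,X_1] = ((-0.5)·(-0.5) + (-1.5)·(-1.5) + (2.5)·(2.5) + (-0.5)·(-0.5)) / 3 = 9/3 = 3
  s[X_1,X_2] = ((-0.5)·(1.75) + (-1.5)·(-2.25) + (2.5)·(-1.25) + (-0.5)·(1.75)) / 3 = -1.5/3 = -0.5
  s[X_2,X_2] = ((1.75)·(1.75) + (-2.25)·(-2.25) + (-1.25)·(-1.25) + (1.75)·(1.75)) / 3 = 12.75/3 = 4.25
  Sample standard deviations s_i = √(s[i,i]):
  s(X_1) = √(3) = 1.7321
  s(X_2) = √(4.25) = 2.0616

Step 3 — r_{ij} = s_{ij} / (s_i · s_j):
  r[X_1,X_1] = 1 (diagonal).
  r[X_1,X_2] = -0.5 / (1.7321 · 2.0616) = -0.5 / 3.5707 = -0.14
  r[X_2,X_2] = 1 (diagonal).

R is symmetric with unit diagonal. Assembling:

R = [[1, -0.14],
 [-0.14, 1]]


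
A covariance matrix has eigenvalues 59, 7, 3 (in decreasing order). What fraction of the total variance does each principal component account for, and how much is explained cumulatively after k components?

Step 1 — total variance = trace(Sigma) = Σ λ_i = 59 + 7 + 3 = 69.

Step 2 — fraction explained by component i = λ_i / Σ λ:
  PC1: 59/69 = 0.8551
  PC2: 7/69 = 0.1014
  PC3: 3/69 = 0.0435

Step 3 — cumulative fraction after k components = (λ_1 + ... + λ_k) / Σ λ:
  k = 1: 59/69 = 0.8551
  k = 2: (59 + 7)/69 = 66/69 = 0.9565
  k = 3: (59 + 7 + 3)/69 = 69/69 = 1

Summary (fraction, with percent):

explained: PC1 0.8551 (85.51%), PC2 0.1014 (10.14%), PC3 0.0435 (4.35%);  cumulative: 0.8551, 0.9565, 1


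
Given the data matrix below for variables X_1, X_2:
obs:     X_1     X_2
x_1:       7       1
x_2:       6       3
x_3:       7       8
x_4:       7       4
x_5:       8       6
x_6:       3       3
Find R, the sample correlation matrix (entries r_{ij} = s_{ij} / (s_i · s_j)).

Step 1 — column means:
  mean(X_1) = (7 + 6 + 7 + 7 + 8 + 3) / 6 = 38/6 = 6.3333
  mean(X_2) = (1 + 3 + 8 + 4 + 6 + 3) / 6 = 25/6 = 4.1667

Step 2 — sample variances and covariances s[i,j] = (1/(n-1)) · Σ_k (x_{k,i} - mean_i) · (x_{k,j} - mean_j), with n-1 = 5:
  s[X_1,X_1] = ((0.6667)·(0.6667) + (-0.3333)·(-0.3333) + (0.6667)·(0.6667) + (0.6667)·(0.6667) + (1.6667)·(1.6667) + (-3.3333)·(-3.3333)) / 5 = 15.3333/5 = 3.0667
  s[X_1,X_2] = ((0.6667)·(-3.1667) + (-0.3333)·(-1.1667) + (0.6667)·(3.8333) + (0.6667)·(-0.1667) + (1.6667)·(1.8333) + (-3.3333)·(-1.1667)) / 5 = 7.6667/5 = 1.5333
  s[X_2,X_2] = ((-3.1667)·(-3.1667) + (-1.1667)·(-1.1667) + (3.8333)·(3.8333) + (-0.1667)·(-0.1667) + (1.8333)·(1.8333) + (-1.1667)·(-1.1667)) / 5 = 30.8333/5 = 6.1667
  Sample standard deviations s_i = √(s[i,i]):
  s(X_1) = √(3.0667) = 1.7512
  s(X_2) = √(6.1667) = 2.4833

Step 3 — r_{ij} = s_{ij} / (s_i · s_j):
  r[X_1,X_1] = 1 (diagonal).
  r[X_1,X_2] = 1.5333 / (1.7512 · 2.4833) = 1.5333 / 4.3487 = 0.3526
  r[X_2,X_2] = 1 (diagonal).

R is symmetric with unit diagonal. Assembling:

R = [[1, 0.3526],
 [0.3526, 1]]


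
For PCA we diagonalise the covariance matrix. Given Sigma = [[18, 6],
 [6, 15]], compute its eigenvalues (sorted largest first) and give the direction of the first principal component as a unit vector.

Step 1 — characteristic polynomial of 2×2 Sigma:
  det(Sigma - λI) = λ² - trace · λ + det = 0.
  trace = 18 + 15 = 33, det = 18·15 - (6)² = 234.
Step 2 — discriminant:
  Δ = trace² - 4·det = 1089 - 936 = 153.
Step 3 — eigenvalues:
  λ = (trace ± √Δ)/2 = (33 ± 12.3693)/2,
  λ_1 = 22.6847,  λ_2 = 10.3153.

Step 4 — unit eigenvector for λ_1: solve (Sigma - λ_1 I)v = 0. First row:
  (18 - 22.6847)·v_x + (6)·v_y = 0, i.e. (-4.6847)·v_x + (6)·v_y = 0,
  so v ∝ (b, λ_1 - a) = (6, 4.6847) = u.
  ||u|| = √((6)² + (4.6847)²) = √(57.946) ≈ 7.6122,
  v_1 = u/||u|| ≈ (0.7882, 0.6154) (||v_1|| = 1).

λ_1 = 22.6847,  λ_2 = 10.3153;  v_1 ≈ (0.7882, 0.6154)


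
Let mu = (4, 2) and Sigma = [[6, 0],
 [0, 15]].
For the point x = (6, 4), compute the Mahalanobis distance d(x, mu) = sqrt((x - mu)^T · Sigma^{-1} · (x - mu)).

Step 1 — centre the observation: (x - mu) = (2, 2).

Step 2 — invert Sigma. det(Sigma) = 6·15 - (0)² = 90.
  Sigma^{-1} = (1/det) · [[d, -b], [-b, a]] = [[0.1667, 0],
 [0, 0.0667]].

Step 3 — form the quadratic (x - mu)^T · Sigma^{-1} · (x - mu):
  Sigma^{-1} · (x - mu) = (0.3333, 0.1333).
  (x - mu)^T · [Sigma^{-1} · (x - mu)] = (2)·(0.3333) + (2)·(0.1333) = 0.9333.

Step 4 — take square root: d = √(0.9333) ≈ 0.9661.

d(x, mu) = √(0.9333) ≈ 0.9661


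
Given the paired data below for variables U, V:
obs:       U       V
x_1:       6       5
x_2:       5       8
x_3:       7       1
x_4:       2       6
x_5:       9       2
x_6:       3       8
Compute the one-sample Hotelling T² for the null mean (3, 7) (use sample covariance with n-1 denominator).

Step 1 — sample mean vector:
  mean(U) = (6 + 5 + 7 + 2 + 9 + 3) / 6 = 32/6 = 5.3333
  mean(V) = (5 + 8 + 1 + 6 + 2 + 8) / 6 = 30/6 = 5
  x̄ = (5.3333, 5),  deviation x̄ - mu_0 = (5.3333, 5) - (3, 7) = (2.3333, -2).

Step 2 — sample covariance matrix, S[i,j] = (1/(n-1)) · Σ_k (x_{k,i} - mean_i) · (x_{k,j} - mean_j), divisor n-1 = 5:
  S[U,U] = ((0.6667)·(0.6667) + (-0.3333)·(-0.3333) + (1.6667)·(1.6667) + (-3.3333)·(-3.3333) + (3.6667)·(3.6667) + (-2.3333)·(-2.3333)) / 5 = 33.3333/5 = 6.6667
  S[U,V] = ((0.6667)·(0) + (-0.3333)·(3) + (1.6667)·(-4) + (-3.3333)·(1) + (3.6667)·(-3) + (-2.3333)·(3)) / 5 = -29/5 = -5.8
  S[V,V] = ((0)·(0) + (3)·(3) + (-4)·(-4) + (1)·(1) + (-3)·(-3) + (3)·(3)) / 5 = 44/5 = 8.8
  S = [[6.6667, -5.8],
 [-5.8, 8.8]].

Step 3 — invert S. det(S) = 6.6667·8.8 - (-5.8)² = 25.0267.
  S^{-1} = (1/det) · [[d, -b], [-b, a]] = [[0.3516, 0.2318],
 [0.2318, 0.2664]].

Step 4 — quadratic form (x̄ - mu_0)^T · S^{-1} · (x̄ - mu_0):
  S^{-1} · (x̄ - mu_0) = (0.357, 0.008),
  (x̄ - mu_0)^T · [...] = (2.3333)·(0.357) + (-2)·(0.008) = 0.8169.

Step 5 — scale by n: T² = 6 · 0.8169 = 4.9014.

T² ≈ 4.9014


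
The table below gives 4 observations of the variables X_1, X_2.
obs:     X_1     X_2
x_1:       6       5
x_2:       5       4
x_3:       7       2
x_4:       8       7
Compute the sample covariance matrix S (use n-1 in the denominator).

Step 1 — column means:
  mean(X_1) = (6 + 5 + 7 + 8) / 4 = 26/4 = 6.5
  mean(X_2) = (5 + 4 + 2 + 7) / 4 = 18/4 = 4.5

Step 2 — sample covariance S[i,j] = (1/(n-1)) · Σ_k (x_{k,i} - mean_i) · (x_{k,j} - mean_j), with n-1 = 3.
  S[X_1,X_1] = ((-0.5)·(-0.5) + (-1.5)·(-1.5) + (0.5)·(0.5) + (1.5)·(1.5)) / 3 = 5/3 = 1.6667
  S[X_1,X_2] = ((-0.5)·(0.5) + (-1.5)·(-0.5) + (0.5)·(-2.5) + (1.5)·(2.5)) / 3 = 3/3 = 1
  S[X_2,X_2] = ((0.5)·(0.5) + (-0.5)·(-0.5) + (-2.5)·(-2.5) + (2.5)·(2.5)) / 3 = 13/3 = 4.3333

S is symmetric (S[j,i] = S[i,j]). Assembling:

S = [[1.6667, 1],
 [1, 4.3333]]


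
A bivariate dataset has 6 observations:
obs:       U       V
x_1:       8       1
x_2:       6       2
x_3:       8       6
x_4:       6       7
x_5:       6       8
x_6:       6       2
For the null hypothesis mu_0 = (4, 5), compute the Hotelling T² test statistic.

Step 1 — sample mean vector:
  mean(U) = (8 + 6 + 8 + 6 + 6 + 6) / 6 = 40/6 = 6.6667
  mean(V) = (1 + 2 + 6 + 7 + 8 + 2) / 6 = 26/6 = 4.3333
  x̄ = (6.6667, 4.3333),  deviation x̄ - mu_0 = (6.6667, 4.3333) - (4, 5) = (2.6667, -0.6667).

Step 2 — sample covariance matrix, S[i,j] = (1/(n-1)) · Σ_k (x_{k,i} - mean_i) · (x_{k,j} - mean_j), divisor n-1 = 5:
  S[U,U] = ((1.3333)·(1.3333) + (-0.6667)·(-0.6667) + (1.3333)·(1.3333) + (-0.6667)·(-0.6667) + (-0.6667)·(-0.6667) + (-0.6667)·(-0.6667)) / 5 = 5.3333/5 = 1.0667
  S[U,V] = ((1.3333)·(-3.3333) + (-0.6667)·(-2.3333) + (1.3333)·(1.6667) + (-0.6667)·(2.6667) + (-0.6667)·(3.6667) + (-0.6667)·(-2.3333)) / 5 = -3.3333/5 = -0.6667
  S[V,V] = ((-3.3333)·(-3.3333) + (-2.3333)·(-2.3333) + (1.6667)·(1.6667) + (2.6667)·(2.6667) + (3.6667)·(3.6667) + (-2.3333)·(-2.3333)) / 5 = 45.3333/5 = 9.0667
  S = [[1.0667, -0.6667],
 [-0.6667, 9.0667]].

Step 3 — invert S. det(S) = 1.0667·9.0667 - (-0.6667)² = 9.2267.
  S^{-1} = (1/det) · [[d, -b], [-b, a]] = [[0.9827, 0.0723],
 [0.0723, 0.1156]].

Step 4 — quadratic form (x̄ - mu_0)^T · S^{-1} · (x̄ - mu_0):
  S^{-1} · (x̄ - mu_0) = (2.5723, 0.1156),
  (x̄ - mu_0)^T · [...] = (2.6667)·(2.5723) + (-0.6667)·(0.1156) = 6.7823.

Step 5 — scale by n: T² = 6 · 6.7823 = 40.6936.

T² ≈ 40.6936


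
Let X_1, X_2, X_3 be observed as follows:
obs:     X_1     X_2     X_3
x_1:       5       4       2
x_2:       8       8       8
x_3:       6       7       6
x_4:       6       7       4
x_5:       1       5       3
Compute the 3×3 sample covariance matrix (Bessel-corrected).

Step 1 — column means:
  mean(X_1) = (5 + 8 + 6 + 6 + 1) / 5 = 26/5 = 5.2
  mean(X_2) = (4 + 8 + 7 + 7 + 5) / 5 = 31/5 = 6.2
  mean(X_3) = (2 + 8 + 6 + 4 + 3) / 5 = 23/5 = 4.6

Step 2 — sample covariance S[i,j] = (1/(n-1)) · Σ_k (x_{k,i} - mean_i) · (x_{k,j} - mean_j), with n-1 = 4.
  S[X_1,X_1] = ((-0.2)·(-0.2) + (2.8)·(2.8) + (0.8)·(0.8) + (0.8)·(0.8) + (-4.2)·(-4.2)) / 4 = 26.8/4 = 6.7
  S[X_1,X_2] = ((-0.2)·(-2.2) + (2.8)·(1.8) + (0.8)·(0.8) + (0.8)·(0.8) + (-4.2)·(-1.2)) / 4 = 11.8/4 = 2.95
  S[X_1,X_3] = ((-0.2)·(-2.6) + (2.8)·(3.4) + (0.8)·(1.4) + (0.8)·(-0.6) + (-4.2)·(-1.6)) / 4 = 17.4/4 = 4.35
  S[X_2,X_2] = ((-2.2)·(-2.2) + (1.8)·(1.8) + (0.8)·(0.8) + (0.8)·(0.8) + (-1.2)·(-1.2)) / 4 = 10.8/4 = 2.7
  S[X_2,X_3] = ((-2.2)·(-2.6) + (1.8)·(3.4) + (0.8)·(1.4) + (0.8)·(-0.6) + (-1.2)·(-1.6)) / 4 = 14.4/4 = 3.6
  S[X_3,X_3] = ((-2.6)·(-2.6) + (3.4)·(3.4) + (1.4)·(1.4) + (-0.6)·(-0.6) + (-1.6)·(-1.6)) / 4 = 23.2/4 = 5.8

S is symmetric (S[j,i] = S[i,j]). Assembling:

S = [[6.7, 2.95, 4.35],
 [2.95, 2.7, 3.6],
 [4.35, 3.6, 5.8]]


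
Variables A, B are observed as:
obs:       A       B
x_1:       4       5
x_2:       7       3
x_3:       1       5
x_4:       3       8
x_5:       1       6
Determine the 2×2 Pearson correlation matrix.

Step 1 — column means:
  mean(A) = (4 + 7 + 1 + 3 + 1) / 5 = 16/5 = 3.2
  mean(B) = (5 + 3 + 5 + 8 + 6) / 5 = 27/5 = 5.4

Step 2 — sample variances and covariances s[i,j] = (1/(n-1)) · Σ_k (x_{k,i} - mean_i) · (x_{k,j} - mean_j), with n-1 = 4:
  s[A,A] = ((0.8)·(0.8) + (3.8)·(3.8) + (-2.2)·(-2.2) + (-0.2)·(-0.2) + (-2.2)·(-2.2)) / 4 = 24.8/4 = 6.2
  s[A,B] = ((0.8)·(-0.4) + (3.8)·(-2.4) + (-2.2)·(-0.4) + (-0.2)·(2.6) + (-2.2)·(0.6)) / 4 = -10.4/4 = -2.6
  s[B,B] = ((-0.4)·(-0.4) + (-2.4)·(-2.4) + (-0.4)·(-0.4) + (2.6)·(2.6) + (0.6)·(0.6)) / 4 = 13.2/4 = 3.3
  Sample standard deviations s_i = √(s[i,i]):
  s(A) = √(6.2) = 2.49
  s(B) = √(3.3) = 1.8166

Step 3 — r_{ij} = s_{ij} / (s_i · s_j):
  r[A,A] = 1 (diagonal).
  r[A,B] = -2.6 / (2.49 · 1.8166) = -2.6 / 4.5233 = -0.5748
  r[B,B] = 1 (diagonal).

R is symmetric with unit diagonal. Assembling:

R = [[1, -0.5748],
 [-0.5748, 1]]


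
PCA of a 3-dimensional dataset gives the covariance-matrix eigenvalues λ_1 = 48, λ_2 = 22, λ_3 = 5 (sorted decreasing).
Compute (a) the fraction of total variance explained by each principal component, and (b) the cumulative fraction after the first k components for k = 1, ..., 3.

Step 1 — total variance = trace(Sigma) = Σ λ_i = 48 + 22 + 5 = 75.

Step 2 — fraction explained by component i = λ_i / Σ λ:
  PC1: 48/75 = 0.64
  PC2: 22/75 = 0.2933
  PC3: 5/75 = 0.0667

Step 3 — cumulative fraction after k components = (λ_1 + ... + λ_k) / Σ λ:
  k = 1: 48/75 = 0.64
  k = 2: (48 + 22)/75 = 70/75 = 0.9333
  k = 3: (48 + 22 + 5)/75 = 75/75 = 1

Summary (fraction, with percent):

explained: PC1 0.64 (64%), PC2 0.2933 (29.33%), PC3 0.0667 (6.67%);  cumulative: 0.64, 0.9333, 1


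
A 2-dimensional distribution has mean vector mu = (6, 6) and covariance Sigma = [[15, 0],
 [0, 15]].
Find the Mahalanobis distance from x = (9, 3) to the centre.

Step 1 — centre the observation: (x - mu) = (3, -3).

Step 2 — invert Sigma. det(Sigma) = 15·15 - (0)² = 225.
  Sigma^{-1} = (1/det) · [[d, -b], [-b, a]] = [[0.0667, 0],
 [0, 0.0667]].

Step 3 — form the quadratic (x - mu)^T · Sigma^{-1} · (x - mu):
  Sigma^{-1} · (x - mu) = (0.2, -0.2).
  (x - mu)^T · [Sigma^{-1} · (x - mu)] = (3)·(0.2) + (-3)·(-0.2) = 1.2.

Step 4 — take square root: d = √(1.2) ≈ 1.0954.

d(x, mu) = √(1.2) ≈ 1.0954


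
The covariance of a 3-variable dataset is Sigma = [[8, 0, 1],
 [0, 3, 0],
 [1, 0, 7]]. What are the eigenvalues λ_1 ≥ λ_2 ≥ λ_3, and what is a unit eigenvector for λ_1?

Step 1 — characteristic polynomial p(λ) = det(λI - Sigma) = λ³ - tr·λ² + c_1·λ - det, where tr = trace, c_1 = sum of the principal 2×2 minors, det = det(Sigma):
  tr = 8 + 3 + 7 = 18,
  c_1 = (8·3 - (0)²) + (8·7 - (1)²) + (3·7 - (0)²) = 24 + 55 + 21 = 100,
  det = 8·(3·7 - (0)²) - (0)·((0)·7 - (0)·(1)) + (1)·((0)·(0) - 3·(1)) = 8·(21) - (0)·(0) + (1)·(-3) = 165.
  So p(λ) = λ³ - 18λ² + 100λ - 165.
Step 2 — look for an integer root (rational root theorem: any rational root is an integer divisor of 165). Testing λ = 3:
  p(3) = 27 - 162 + 300 - 165 = 0  ✓
  Dividing out (λ - 3): p(λ) = (λ - 3)(λ² - 15λ + 55).
Step 3 — remaining eigenvalues from the quadratic λ² - 15λ + 55 = 0:
  Δ = 15² - 4·55 = 225 - 220 = 5,  λ = (15 ± √5)/2 = (15 ± 2.2361)/2 ≈ 8.618 or 6.382.
  Sorted: λ_1 = 8.618,  λ_2 = 6.382,  λ_3 = 3  (check: sum = 18 = tr ✓).

Step 4 — unit eigenvector for λ_1 ≈ 8.618: v spans the null space of (Sigma - λ_1 I), whose rows are
  r_1 = (-0.618, 0, 1),  r_2 = (0, -5.618, 0),  r_3 = (1, 0, -1.618).
  v is orthogonal to every row, so take v ∝ r_1 × r_2 = ((0)·(0) - (1)·(-5.618), (1)·(0) - (-0.618)·(0), (-0.618)·(-5.618) - (0)·(0)) ≈ (5.618, 0, 3.4721).
  Let u = (5.618, 0, 3.4721).
  ||u|| = √((5.618)² + (0)² + (3.4721)²) = √(43.618) ≈ 6.6044,  v_1 = u/||u|| ≈ (0.8507, 0, 0.5257) (||v_1|| = 1).

λ_1 = 8.618,  λ_2 = 6.382,  λ_3 = 3;  v_1 ≈ (0.8507, 0, 0.5257)


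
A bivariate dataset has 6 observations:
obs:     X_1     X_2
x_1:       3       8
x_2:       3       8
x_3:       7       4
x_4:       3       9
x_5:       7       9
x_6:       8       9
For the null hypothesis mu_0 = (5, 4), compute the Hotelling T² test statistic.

Step 1 — sample mean vector:
  mean(X_1) = (3 + 3 + 7 + 3 + 7 + 8) / 6 = 31/6 = 5.1667
  mean(X_2) = (8 + 8 + 4 + 9 + 9 + 9) / 6 = 47/6 = 7.8333
  x̄ = (5.1667, 7.8333),  deviation x̄ - mu_0 = (5.1667, 7.8333) - (5, 4) = (0.1667, 3.8333).

Step 2 — sample covariance matrix, S[i,j] = (1/(n-1)) · Σ_k (x_{k,i} - mean_i) · (x_{k,j} - mean_j), divisor n-1 = 5:
  S[X_1,X_1] = ((-2.1667)·(-2.1667) + (-2.1667)·(-2.1667) + (1.8333)·(1.8333) + (-2.1667)·(-2.1667) + (1.8333)·(1.8333) + (2.8333)·(2.8333)) / 5 = 28.8333/5 = 5.7667
  S[X_1,X_2] = ((-2.1667)·(0.1667) + (-2.1667)·(0.1667) + (1.8333)·(-3.8333) + (-2.1667)·(1.1667) + (1.8333)·(1.1667) + (2.8333)·(1.1667)) / 5 = -4.8333/5 = -0.9667
  S[X_2,X_2] = ((0.1667)·(0.1667) + (0.1667)·(0.1667) + (-3.8333)·(-3.8333) + (1.1667)·(1.1667) + (1.1667)·(1.1667) + (1.1667)·(1.1667)) / 5 = 18.8333/5 = 3.7667
  S = [[5.7667, -0.9667],
 [-0.9667, 3.7667]].

Step 3 — invert S. det(S) = 5.7667·3.7667 - (-0.9667)² = 20.7867.
  S^{-1} = (1/det) · [[d, -b], [-b, a]] = [[0.1812, 0.0465],
 [0.0465, 0.2774]].

Step 4 — quadratic form (x̄ - mu_0)^T · S^{-1} · (x̄ - mu_0):
  S^{-1} · (x̄ - mu_0) = (0.2085, 1.0712),
  (x̄ - mu_0)^T · [...] = (0.1667)·(0.2085) + (3.8333)·(1.0712) = 4.141.

Step 5 — scale by n: T² = 6 · 4.141 = 24.8461.

T² ≈ 24.8461


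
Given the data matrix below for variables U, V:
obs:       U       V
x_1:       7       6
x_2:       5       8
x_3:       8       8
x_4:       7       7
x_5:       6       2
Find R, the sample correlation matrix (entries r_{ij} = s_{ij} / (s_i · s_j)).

Step 1 — column means:
  mean(U) = (7 + 5 + 8 + 7 + 6) / 5 = 33/5 = 6.6
  mean(V) = (6 + 8 + 8 + 7 + 2) / 5 = 31/5 = 6.2

Step 2 — sample variances and covariances s[i,j] = (1/(n-1)) · Σ_k (x_{k,i} - mean_i) · (x_{k,j} - mean_j), with n-1 = 4:
  s[U,U] = ((0.4)·(0.4) + (-1.6)·(-1.6) + (1.4)·(1.4) + (0.4)·(0.4) + (-0.6)·(-0.6)) / 4 = 5.2/4 = 1.3
  s[U,V] = ((0.4)·(-0.2) + (-1.6)·(1.8) + (1.4)·(1.8) + (0.4)·(0.8) + (-0.6)·(-4.2)) / 4 = 2.4/4 = 0.6
  s[V,V] = ((-0.2)·(-0.2) + (1.8)·(1.8) + (1.8)·(1.8) + (0.8)·(0.8) + (-4.2)·(-4.2)) / 4 = 24.8/4 = 6.2
  Sample standard deviations s_i = √(s[i,i]):
  s(U) = √(1.3) = 1.1402
  s(V) = √(6.2) = 2.49

Step 3 — r_{ij} = s_{ij} / (s_i · s_j):
  r[U,U] = 1 (diagonal).
  r[U,V] = 0.6 / (1.1402 · 2.49) = 0.6 / 2.839 = 0.2113
  r[V,V] = 1 (diagonal).

R is symmetric with unit diagonal. Assembling:

R = [[1, 0.2113],
 [0.2113, 1]]


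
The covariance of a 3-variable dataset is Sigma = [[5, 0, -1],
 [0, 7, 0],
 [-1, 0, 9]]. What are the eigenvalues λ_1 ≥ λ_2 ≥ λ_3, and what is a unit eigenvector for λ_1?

Step 1 — characteristic polynomial p(λ) = det(λI - Sigma) = λ³ - tr·λ² + c_1·λ - det, where tr = trace, c_1 = sum of the principal 2×2 minors, det = det(Sigma):
  tr = 5 + 7 + 9 = 21,
  c_1 = (5·7 - (0)²) + (5·9 - (-1)²) + (7·9 - (0)²) = 35 + 44 + 63 = 142,
  det = 5·(7·9 - (0)²) - (0)·((0)·9 - (0)·(-1)) + (-1)·((0)·(0) - 7·(-1)) = 5·(63) - (0)·(0) + (-1)·(7) = 308.
  So p(λ) = λ³ - 21λ² + 142λ - 308.
Step 2 — look for an integer root (rational root theorem: any rational root is an integer divisor of 308). Testing λ = 7:
  p(7) = 343 - 1029 + 994 - 308 = 0  ✓
  Dividing out (λ - 7): p(λ) = (λ - 7)(λ² - 14λ + 44).
Step 3 — remaining eigenvalues from the quadratic λ² - 14λ + 44 = 0:
  Δ = 14² - 4·44 = 196 - 176 = 20,  λ = (14 ± √20)/2 = (14 ± 4.4721)/2 ≈ 9.2361 or 4.7639.
  Sorted: λ_1 = 9.2361,  λ_2 = 7,  λ_3 = 4.7639  (check: sum = 21 = tr ✓).

Step 4 — unit eigenvector for λ_1 ≈ 9.2361: v spans the null space of (Sigma - λ_1 I), whose rows are
  r_1 = (-4.2361, 0, -1),  r_2 = (0, -2.2361, 0),  r_3 = (-1, 0, -0.2361).
  v is orthogonal to every row, so take v ∝ r_1 × r_2 = ((0)·(0) - (-1)·(-2.2361), (-1)·(0) - (-4.2361)·(0), (-4.2361)·(-2.2361) - (0)·(0)) ≈ (-2.2361, 0, 9.4721).
  Rescale (multiply by -1 so the first nonzero entry is positive): u = (2.2361, 0, -9.4721).
  ||u|| = √((2.2361)² + (0)² + (-9.4721)²) = √(94.7214) ≈ 9.7325,  v_1 = u/||u|| ≈ (0.2298, 0, -0.9732) (||v_1|| = 1).

λ_1 = 9.2361,  λ_2 = 7,  λ_3 = 4.7639;  v_1 ≈ (0.2298, 0, -0.9732)


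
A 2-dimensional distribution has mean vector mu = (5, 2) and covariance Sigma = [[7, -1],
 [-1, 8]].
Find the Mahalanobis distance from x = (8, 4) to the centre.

Step 1 — centre the observation: (x - mu) = (3, 2).

Step 2 — invert Sigma. det(Sigma) = 7·8 - (-1)² = 55.
  Sigma^{-1} = (1/det) · [[d, -b], [-b, a]] = [[0.1455, 0.0182],
 [0.0182, 0.1273]].

Step 3 — form the quadratic (x - mu)^T · Sigma^{-1} · (x - mu):
  Sigma^{-1} · (x - mu) = (0.4727, 0.3091).
  (x - mu)^T · [Sigma^{-1} · (x - mu)] = (3)·(0.4727) + (2)·(0.3091) = 2.0364.

Step 4 — take square root: d = √(2.0364) ≈ 1.427.

d(x, mu) = √(2.0364) ≈ 1.427


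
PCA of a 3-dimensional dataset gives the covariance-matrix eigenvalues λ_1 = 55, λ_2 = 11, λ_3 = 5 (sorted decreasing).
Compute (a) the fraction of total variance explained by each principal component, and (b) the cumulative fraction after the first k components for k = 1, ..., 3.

Step 1 — total variance = trace(Sigma) = Σ λ_i = 55 + 11 + 5 = 71.

Step 2 — fraction explained by component i = λ_i / Σ λ:
  PC1: 55/71 = 0.7746
  PC2: 11/71 = 0.1549
  PC3: 5/71 = 0.0704

Step 3 — cumulative fraction after k components = (λ_1 + ... + λ_k) / Σ λ:
  k = 1: 55/71 = 0.7746
  k = 2: (55 + 11)/71 = 66/71 = 0.9296
  k = 3: (55 + 11 + 5)/71 = 71/71 = 1

Summary (fraction, with percent):

explained: PC1 0.7746 (77.46%), PC2 0.1549 (15.49%), PC3 0.0704 (7.04%);  cumulative: 0.7746, 0.9296, 1


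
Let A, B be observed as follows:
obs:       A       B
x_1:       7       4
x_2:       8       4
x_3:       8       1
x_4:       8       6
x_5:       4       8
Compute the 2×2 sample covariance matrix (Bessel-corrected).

Step 1 — column means:
  mean(A) = (7 + 8 + 8 + 8 + 4) / 5 = 35/5 = 7
  mean(B) = (4 + 4 + 1 + 6 + 8) / 5 = 23/5 = 4.6

Step 2 — sample covariance S[i,j] = (1/(n-1)) · Σ_k (x_{k,i} - mean_i) · (x_{k,j} - mean_j), with n-1 = 4.
  S[A,A] = ((0)·(0) + (1)·(1) + (1)·(1) + (1)·(1) + (-3)·(-3)) / 4 = 12/4 = 3
  S[A,B] = ((0)·(-0.6) + (1)·(-0.6) + (1)·(-3.6) + (1)·(1.4) + (-3)·(3.4)) / 4 = -13/4 = -3.25
  S[B,B] = ((-0.6)·(-0.6) + (-0.6)·(-0.6) + (-3.6)·(-3.6) + (1.4)·(1.4) + (3.4)·(3.4)) / 4 = 27.2/4 = 6.8

S is symmetric (S[j,i] = S[i,j]). Assembling:

S = [[3, -3.25],
 [-3.25, 6.8]]


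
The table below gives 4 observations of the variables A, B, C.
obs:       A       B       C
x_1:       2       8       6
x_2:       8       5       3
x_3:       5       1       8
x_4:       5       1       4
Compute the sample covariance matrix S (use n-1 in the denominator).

Step 1 — column means:
  mean(A) = (2 + 8 + 5 + 5) / 4 = 20/4 = 5
  mean(B) = (8 + 5 + 1 + 1) / 4 = 15/4 = 3.75
  mean(C) = (6 + 3 + 8 + 4) / 4 = 21/4 = 5.25

Step 2 — sample covariance S[i,j] = (1/(n-1)) · Σ_k (x_{k,i} - mean_i) · (x_{k,j} - mean_j), with n-1 = 3.
  S[A,A] = ((-3)·(-3) + (3)·(3) + (0)·(0) + (0)·(0)) / 3 = 18/3 = 6
  S[A,B] = ((-3)·(4.25) + (3)·(1.25) + (0)·(-2.75) + (0)·(-2.75)) / 3 = -9/3 = -3
  S[A,C] = ((-3)·(0.75) + (3)·(-2.25) + (0)·(2.75) + (0)·(-1.25)) / 3 = -9/3 = -3
  S[B,B] = ((4.25)·(4.25) + (1.25)·(1.25) + (-2.75)·(-2.75) + (-2.75)·(-2.75)) / 3 = 34.75/3 = 11.5833
  S[B,C] = ((4.25)·(0.75) + (1.25)·(-2.25) + (-2.75)·(2.75) + (-2.75)·(-1.25)) / 3 = -3.75/3 = -1.25
  S[C,C] = ((0.75)·(0.75) + (-2.25)·(-2.25) + (2.75)·(2.75) + (-1.25)·(-1.25)) / 3 = 14.75/3 = 4.9167

S is symmetric (S[j,i] = S[i,j]). Assembling:

S = [[6, -3, -3],
 [-3, 11.5833, -1.25],
 [-3, -1.25, 4.9167]]


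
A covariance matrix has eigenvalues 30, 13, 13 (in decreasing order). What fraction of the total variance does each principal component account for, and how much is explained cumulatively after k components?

Step 1 — total variance = trace(Sigma) = Σ λ_i = 30 + 13 + 13 = 56.

Step 2 — fraction explained by component i = λ_i / Σ λ:
  PC1: 30/56 = 0.5357
  PC2: 13/56 = 0.2321
  PC3: 13/56 = 0.2321

Step 3 — cumulative fraction after k components = (λ_1 + ... + λ_k) / Σ λ:
  k = 1: 30/56 = 0.5357
  k = 2: (30 + 13)/56 = 43/56 = 0.7679
  k = 3: (30 + 13 + 13)/56 = 56/56 = 1

Summary (fraction, with percent):

explained: PC1 0.5357 (53.57%), PC2 0.2321 (23.21%), PC3 0.2321 (23.21%);  cumulative: 0.5357, 0.7679, 1


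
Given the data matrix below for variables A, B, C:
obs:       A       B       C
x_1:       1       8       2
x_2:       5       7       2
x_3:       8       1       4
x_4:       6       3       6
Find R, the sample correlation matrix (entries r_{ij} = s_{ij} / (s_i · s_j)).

Step 1 — column means:
  mean(A) = (1 + 5 + 8 + 6) / 4 = 20/4 = 5
  mean(B) = (8 + 7 + 1 + 3) / 4 = 19/4 = 4.75
  mean(C) = (2 + 2 + 4 + 6) / 4 = 14/4 = 3.5

Step 2 — sample variances and covariances s[i,j] = (1/(n-1)) · Σ_k (x_{k,i} - mean_i) · (x_{k,j} - mean_j), with n-1 = 3:
  s[A,A] = ((-4)·(-4) + (0)·(0) + (3)·(3) + (1)·(1)) / 3 = 26/3 = 8.6667
  s[A,B] = ((-4)·(3.25) + (0)·(2.25) + (3)·(-3.75) + (1)·(-1.75)) / 3 = -26/3 = -8.6667
  s[A,C] = ((-4)·(-1.5) + (0)·(-1.5) + (3)·(0.5) + (1)·(2.5)) / 3 = 10/3 = 3.3333
  s[B,B] = ((3.25)·(3.25) + (2.25)·(2.25) + (-3.75)·(-3.75) + (-1.75)·(-1.75)) / 3 = 32.75/3 = 10.9167
  s[B,C] = ((3.25)·(-1.5) + (2.25)·(-1.5) + (-3.75)·(0.5) + (-1.75)·(2.5)) / 3 = -14.5/3 = -4.8333
  s[C,C] = ((-1.5)·(-1.5) + (-1.5)·(-1.5) + (0.5)·(0.5) + (2.5)·(2.5)) / 3 = 11/3 = 3.6667
  Sample standard deviations s_i = √(s[i,i]):
  s(A) = √(8.6667) = 2.9439
  s(B) = √(10.9167) = 3.304
  s(C) = √(3.6667) = 1.9149

Step 3 — r_{ij} = s_{ij} / (s_i · s_j):
  r[A,A] = 1 (diagonal).
  r[A,B] = -8.6667 / (2.9439 · 3.304) = -8.6667 / 9.7268 = -0.891
  r[A,C] = 3.3333 / (2.9439 · 1.9149) = 3.3333 / 5.6372 = 0.5913
  r[B,B] = 1 (diagonal).
  r[B,C] = -4.8333 / (3.304 · 1.9149) = -4.8333 / 6.3268 = -0.764
  r[C,C] = 1 (diagonal).

R is symmetric with unit diagonal. Assembling:

R = [[1, -0.891, 0.5913],
 [-0.891, 1, -0.764],
 [0.5913, -0.764, 1]]


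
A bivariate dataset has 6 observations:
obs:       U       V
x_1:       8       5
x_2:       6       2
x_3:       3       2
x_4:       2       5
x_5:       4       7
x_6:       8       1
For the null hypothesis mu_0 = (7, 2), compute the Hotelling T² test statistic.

Step 1 — sample mean vector:
  mean(U) = (8 + 6 + 3 + 2 + 4 + 8) / 6 = 31/6 = 5.1667
  mean(V) = (5 + 2 + 2 + 5 + 7 + 1) / 6 = 22/6 = 3.6667
  x̄ = (5.1667, 3.6667),  deviation x̄ - mu_0 = (5.1667, 3.6667) - (7, 2) = (-1.8333, 1.6667).

Step 2 — sample covariance matrix, S[i,j] = (1/(n-1)) · Σ_k (x_{k,i} - mean_i) · (x_{k,j} - mean_j), divisor n-1 = 5:
  S[U,U] = ((2.8333)·(2.8333) + (0.8333)·(0.8333) + (-2.1667)·(-2.1667) + (-3.1667)·(-3.1667) + (-1.1667)·(-1.1667) + (2.8333)·(2.8333)) / 5 = 32.8333/5 = 6.5667
  S[U,V] = ((2.8333)·(1.3333) + (0.8333)·(-1.6667) + (-2.1667)·(-1.6667) + (-3.1667)·(1.3333) + (-1.1667)·(3.3333) + (2.8333)·(-2.6667)) / 5 = -9.6667/5 = -1.9333
  S[V,V] = ((1.3333)·(1.3333) + (-1.6667)·(-1.6667) + (-1.6667)·(-1.6667) + (1.3333)·(1.3333) + (3.3333)·(3.3333) + (-2.6667)·(-2.6667)) / 5 = 27.3333/5 = 5.4667
  S = [[6.5667, -1.9333],
 [-1.9333, 5.4667]].

Step 3 — invert S. det(S) = 6.5667·5.4667 - (-1.9333)² = 32.16.
  S^{-1} = (1/det) · [[d, -b], [-b, a]] = [[0.17, 0.0601],
 [0.0601, 0.2042]].

Step 4 — quadratic form (x̄ - mu_0)^T · S^{-1} · (x̄ - mu_0):
  S^{-1} · (x̄ - mu_0) = (-0.2114, 0.2301),
  (x̄ - mu_0)^T · [...] = (-1.8333)·(-0.2114) + (1.6667)·(0.2301) = 0.7711.

Step 5 — scale by n: T² = 6 · 0.7711 = 4.6269.

T² ≈ 4.6269


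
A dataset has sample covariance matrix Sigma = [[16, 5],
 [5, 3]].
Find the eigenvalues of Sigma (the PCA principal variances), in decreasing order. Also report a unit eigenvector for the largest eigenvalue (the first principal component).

Step 1 — characteristic polynomial of 2×2 Sigma:
  det(Sigma - λI) = λ² - trace · λ + det = 0.
  trace = 16 + 3 = 19, det = 16·3 - (5)² = 23.
Step 2 — discriminant:
  Δ = trace² - 4·det = 361 - 92 = 269.
Step 3 — eigenvalues:
  λ = (trace ± √Δ)/2 = (19 ± 16.4012)/2,
  λ_1 = 17.7006,  λ_2 = 1.2994.

Step 4 — unit eigenvector for λ_1: solve (Sigma - λ_1 I)v = 0. First row:
  (16 - 17.7006)·v_x + (5)·v_y = 0, i.e. (-1.7006)·v_x + (5)·v_y = 0,
  so v ∝ (b, λ_1 - a) = (5, 1.7006) = u.
  ||u|| = √((5)² + (1.7006)²) = √(27.8921) ≈ 5.2813,
  v_1 = u/||u|| ≈ (0.9467, 0.322) (||v_1|| = 1).

λ_1 = 17.7006,  λ_2 = 1.2994;  v_1 ≈ (0.9467, 0.322)


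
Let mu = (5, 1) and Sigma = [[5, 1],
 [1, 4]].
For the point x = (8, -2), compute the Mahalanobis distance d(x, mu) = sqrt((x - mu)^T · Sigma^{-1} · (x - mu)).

Step 1 — centre the observation: (x - mu) = (3, -3).

Step 2 — invert Sigma. det(Sigma) = 5·4 - (1)² = 19.
  Sigma^{-1} = (1/det) · [[d, -b], [-b, a]] = [[0.2105, -0.0526],
 [-0.0526, 0.2632]].

Step 3 — form the quadratic (x - mu)^T · Sigma^{-1} · (x - mu):
  Sigma^{-1} · (x - mu) = (0.7895, -0.9474).
  (x - mu)^T · [Sigma^{-1} · (x - mu)] = (3)·(0.7895) + (-3)·(-0.9474) = 5.2105.

Step 4 — take square root: d = √(5.2105) ≈ 2.2827.

d(x, mu) = √(5.2105) ≈ 2.2827


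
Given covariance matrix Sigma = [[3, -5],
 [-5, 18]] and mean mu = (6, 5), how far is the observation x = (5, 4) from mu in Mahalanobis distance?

Step 1 — centre the observation: (x - mu) = (-1, -1).

Step 2 — invert Sigma. det(Sigma) = 3·18 - (-5)² = 29.
  Sigma^{-1} = (1/det) · [[d, -b], [-b, a]] = [[0.6207, 0.1724],
 [0.1724, 0.1034]].

Step 3 — form the quadratic (x - mu)^T · Sigma^{-1} · (x - mu):
  Sigma^{-1} · (x - mu) = (-0.7931, -0.2759).
  (x - mu)^T · [Sigma^{-1} · (x - mu)] = (-1)·(-0.7931) + (-1)·(-0.2759) = 1.069.

Step 4 — take square root: d = √(1.069) ≈ 1.0339.

d(x, mu) = √(1.069) ≈ 1.0339


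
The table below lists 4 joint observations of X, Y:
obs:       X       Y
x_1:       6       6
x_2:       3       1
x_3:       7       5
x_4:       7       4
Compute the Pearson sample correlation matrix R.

Step 1 — column means:
  mean(X) = (6 + 3 + 7 + 7) / 4 = 23/4 = 5.75
  mean(Y) = (6 + 1 + 5 + 4) / 4 = 16/4 = 4

Step 2 — sample variances and covariances s[i,j] = (1/(n-1)) · Σ_k (x_{k,i} - mean_i) · (x_{k,j} - mean_j), with n-1 = 3:
  s[X,X] = ((0.25)·(0.25) + (-2.75)·(-2.75) + (1.25)·(1.25) + (1.25)·(1.25)) / 3 = 10.75/3 = 3.5833
  s[X,Y] = ((0.25)·(2) + (-2.75)·(-3) + (1.25)·(1) + (1.25)·(0)) / 3 = 10/3 = 3.3333
  s[Y,Y] = ((2)·(2) + (-3)·(-3) + (1)·(1) + (0)·(0)) / 3 = 14/3 = 4.6667
  Sample standard deviations s_i = √(s[i,i]):
  s(X) = √(3.5833) = 1.893
  s(Y) = √(4.6667) = 2.1602

Step 3 — r_{ij} = s_{ij} / (s_i · s_j):
  r[X,X] = 1 (diagonal).
  r[X,Y] = 3.3333 / (1.893 · 2.1602) = 3.3333 / 4.0893 = 0.8151
  r[Y,Y] = 1 (diagonal).

R is symmetric with unit diagonal. Assembling:

R = [[1, 0.8151],
 [0.8151, 1]]


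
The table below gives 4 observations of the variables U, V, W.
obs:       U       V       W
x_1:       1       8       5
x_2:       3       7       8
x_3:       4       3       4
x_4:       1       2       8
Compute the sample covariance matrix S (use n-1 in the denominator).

Step 1 — column means:
  mean(U) = (1 + 3 + 4 + 1) / 4 = 9/4 = 2.25
  mean(V) = (8 + 7 + 3 + 2) / 4 = 20/4 = 5
  mean(W) = (5 + 8 + 4 + 8) / 4 = 25/4 = 6.25

Step 2 — sample covariance S[i,j] = (1/(n-1)) · Σ_k (x_{k,i} - mean_i) · (x_{k,j} - mean_j), with n-1 = 3.
  S[U,U] = ((-1.25)·(-1.25) + (0.75)·(0.75) + (1.75)·(1.75) + (-1.25)·(-1.25)) / 3 = 6.75/3 = 2.25
  S[U,V] = ((-1.25)·(3) + (0.75)·(2) + (1.75)·(-2) + (-1.25)·(-3)) / 3 = -2/3 = -0.6667
  S[U,W] = ((-1.25)·(-1.25) + (0.75)·(1.75) + (1.75)·(-2.25) + (-1.25)·(1.75)) / 3 = -3.25/3 = -1.0833
  S[V,V] = ((3)·(3) + (2)·(2) + (-2)·(-2) + (-3)·(-3)) / 3 = 26/3 = 8.6667
  S[V,W] = ((3)·(-1.25) + (2)·(1.75) + (-2)·(-2.25) + (-3)·(1.75)) / 3 = -1/3 = -0.3333
  S[W,W] = ((-1.25)·(-1.25) + (1.75)·(1.75) + (-2.25)·(-2.25) + (1.75)·(1.75)) / 3 = 12.75/3 = 4.25

S is symmetric (S[j,i] = S[i,j]). Assembling:

S = [[2.25, -0.6667, -1.0833],
 [-0.6667, 8.6667, -0.3333],
 [-1.0833, -0.3333, 4.25]]


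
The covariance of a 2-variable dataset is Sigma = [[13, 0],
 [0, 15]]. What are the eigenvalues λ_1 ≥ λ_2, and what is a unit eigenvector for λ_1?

Step 1 — characteristic polynomial of 2×2 Sigma:
  det(Sigma - λI) = λ² - trace · λ + det = 0.
  trace = 13 + 15 = 28, det = 13·15 - (0)² = 195.
Step 2 — discriminant:
  Δ = trace² - 4·det = 784 - 780 = 4.
Step 3 — eigenvalues:
  λ = (trace ± √Δ)/2 = (28 ± 2)/2,
  λ_1 = 15,  λ_2 = 13.

Step 4 — unit eigenvector for λ_1: Sigma is diagonal, so its eigenvectors are the coordinate axes. λ_1 = 15 is the diagonal entry on the second coordinate axis, hence
  v_1 = (0, 1) (||v_1|| = 1).

λ_1 = 15,  λ_2 = 13;  v_1 ≈ (0, 1)
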